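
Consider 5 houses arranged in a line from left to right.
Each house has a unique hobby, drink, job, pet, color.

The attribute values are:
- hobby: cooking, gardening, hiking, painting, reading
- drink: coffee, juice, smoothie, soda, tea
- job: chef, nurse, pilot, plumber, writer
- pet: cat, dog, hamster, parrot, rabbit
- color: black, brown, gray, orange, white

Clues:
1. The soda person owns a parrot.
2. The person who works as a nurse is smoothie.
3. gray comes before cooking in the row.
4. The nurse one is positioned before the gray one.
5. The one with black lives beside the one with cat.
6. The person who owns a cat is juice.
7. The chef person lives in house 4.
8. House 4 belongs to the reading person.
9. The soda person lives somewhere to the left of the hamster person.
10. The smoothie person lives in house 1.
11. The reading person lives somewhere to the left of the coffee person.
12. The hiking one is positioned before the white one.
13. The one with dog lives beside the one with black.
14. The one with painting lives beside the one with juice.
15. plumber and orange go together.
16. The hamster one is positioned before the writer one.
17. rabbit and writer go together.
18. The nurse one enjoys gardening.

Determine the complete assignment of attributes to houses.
Solution:

House | Hobby | Drink | Job | Pet | Color
-----------------------------------------
  1   | gardening | smoothie | nurse | dog | brown
  2   | painting | soda | pilot | parrot | black
  3   | hiking | juice | plumber | cat | orange
  4   | reading | tea | chef | hamster | gray
  5   | cooking | coffee | writer | rabbit | white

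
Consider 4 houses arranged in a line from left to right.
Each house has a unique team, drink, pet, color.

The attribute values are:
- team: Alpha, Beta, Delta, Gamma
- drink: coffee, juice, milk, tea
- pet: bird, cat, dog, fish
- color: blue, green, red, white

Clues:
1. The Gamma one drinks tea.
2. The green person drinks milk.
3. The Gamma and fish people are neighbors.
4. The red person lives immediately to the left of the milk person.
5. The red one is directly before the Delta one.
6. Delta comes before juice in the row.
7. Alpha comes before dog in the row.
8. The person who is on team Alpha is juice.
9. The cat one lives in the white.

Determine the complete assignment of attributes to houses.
Solution:

House | Team | Drink | Pet | Color
----------------------------------
  1   | Gamma | tea | bird | red
  2   | Delta | milk | fish | green
  3   | Alpha | juice | cat | white
  4   | Beta | coffee | dog | blue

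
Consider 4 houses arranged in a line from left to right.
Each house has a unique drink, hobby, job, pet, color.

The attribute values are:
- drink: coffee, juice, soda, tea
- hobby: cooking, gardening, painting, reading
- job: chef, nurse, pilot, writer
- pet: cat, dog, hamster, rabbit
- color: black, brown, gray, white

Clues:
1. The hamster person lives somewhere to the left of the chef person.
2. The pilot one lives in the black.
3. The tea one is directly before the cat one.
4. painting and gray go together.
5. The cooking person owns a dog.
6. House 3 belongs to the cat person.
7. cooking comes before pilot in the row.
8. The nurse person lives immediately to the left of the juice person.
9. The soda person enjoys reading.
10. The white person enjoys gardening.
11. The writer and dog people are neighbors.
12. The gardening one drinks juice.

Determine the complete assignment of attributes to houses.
Solution:

House | Drink | Hobby | Job | Pet | Color
-----------------------------------------
  1   | coffee | painting | writer | hamster | gray
  2   | tea | cooking | nurse | dog | brown
  3   | juice | gardening | chef | cat | white
  4   | soda | reading | pilot | rabbit | black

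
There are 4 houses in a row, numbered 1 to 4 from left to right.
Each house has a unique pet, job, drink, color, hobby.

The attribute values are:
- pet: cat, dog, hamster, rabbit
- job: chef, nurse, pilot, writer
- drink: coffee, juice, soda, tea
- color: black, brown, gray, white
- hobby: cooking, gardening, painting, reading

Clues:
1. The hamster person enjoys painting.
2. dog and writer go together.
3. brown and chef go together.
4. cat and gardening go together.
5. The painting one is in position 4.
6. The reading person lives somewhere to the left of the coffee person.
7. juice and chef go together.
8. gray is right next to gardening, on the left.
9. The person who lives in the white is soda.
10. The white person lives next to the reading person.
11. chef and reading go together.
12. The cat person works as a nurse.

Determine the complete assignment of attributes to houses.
Solution:

House | Pet | Job | Drink | Color | Hobby
-----------------------------------------
  1   | dog | writer | tea | gray | cooking
  2   | cat | nurse | soda | white | gardening
  3   | rabbit | chef | juice | brown | reading
  4   | hamster | pilot | coffee | black | painting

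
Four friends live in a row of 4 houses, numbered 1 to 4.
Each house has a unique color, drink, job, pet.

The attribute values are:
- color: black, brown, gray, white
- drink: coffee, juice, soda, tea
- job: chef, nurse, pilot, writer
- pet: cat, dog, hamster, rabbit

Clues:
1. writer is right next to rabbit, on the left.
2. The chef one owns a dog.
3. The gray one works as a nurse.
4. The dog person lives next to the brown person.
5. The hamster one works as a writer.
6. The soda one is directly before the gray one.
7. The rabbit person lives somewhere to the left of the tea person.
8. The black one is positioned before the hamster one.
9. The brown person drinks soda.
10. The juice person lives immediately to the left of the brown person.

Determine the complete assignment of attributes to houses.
Solution:

House | Color | Drink | Job | Pet
---------------------------------
  1   | black | juice | chef | dog
  2   | brown | soda | writer | hamster
  3   | gray | coffee | nurse | rabbit
  4   | white | tea | pilot | cat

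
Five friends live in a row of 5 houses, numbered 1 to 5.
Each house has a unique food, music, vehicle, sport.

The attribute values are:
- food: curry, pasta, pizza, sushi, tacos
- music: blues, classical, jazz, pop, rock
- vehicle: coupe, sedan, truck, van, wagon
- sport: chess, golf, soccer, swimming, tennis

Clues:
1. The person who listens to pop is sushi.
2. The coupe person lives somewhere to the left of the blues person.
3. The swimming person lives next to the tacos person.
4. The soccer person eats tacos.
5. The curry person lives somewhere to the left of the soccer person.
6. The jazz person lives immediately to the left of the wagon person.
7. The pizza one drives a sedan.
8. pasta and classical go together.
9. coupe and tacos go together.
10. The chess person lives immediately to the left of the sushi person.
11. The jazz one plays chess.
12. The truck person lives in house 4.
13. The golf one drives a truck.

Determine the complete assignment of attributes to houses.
Solution:

House | Food | Music | Vehicle | Sport
--------------------------------------
  1   | curry | jazz | van | chess
  2   | sushi | pop | wagon | swimming
  3   | tacos | rock | coupe | soccer
  4   | pasta | classical | truck | golf
  5   | pizza | blues | sedan | tennis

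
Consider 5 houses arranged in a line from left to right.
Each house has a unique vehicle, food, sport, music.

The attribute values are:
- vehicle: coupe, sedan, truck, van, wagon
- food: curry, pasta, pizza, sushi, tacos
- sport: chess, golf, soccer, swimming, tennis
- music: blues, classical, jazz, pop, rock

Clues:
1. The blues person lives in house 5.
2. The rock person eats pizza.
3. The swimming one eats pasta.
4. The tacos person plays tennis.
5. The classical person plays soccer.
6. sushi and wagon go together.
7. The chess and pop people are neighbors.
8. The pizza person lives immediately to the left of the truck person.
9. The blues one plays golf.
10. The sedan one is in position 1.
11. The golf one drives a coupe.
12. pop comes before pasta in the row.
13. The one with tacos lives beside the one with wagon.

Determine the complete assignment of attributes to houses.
Solution:

House | Vehicle | Food | Sport | Music
--------------------------------------
  1   | sedan | pizza | chess | rock
  2   | truck | tacos | tennis | pop
  3   | wagon | sushi | soccer | classical
  4   | van | pasta | swimming | jazz
  5   | coupe | curry | golf | blues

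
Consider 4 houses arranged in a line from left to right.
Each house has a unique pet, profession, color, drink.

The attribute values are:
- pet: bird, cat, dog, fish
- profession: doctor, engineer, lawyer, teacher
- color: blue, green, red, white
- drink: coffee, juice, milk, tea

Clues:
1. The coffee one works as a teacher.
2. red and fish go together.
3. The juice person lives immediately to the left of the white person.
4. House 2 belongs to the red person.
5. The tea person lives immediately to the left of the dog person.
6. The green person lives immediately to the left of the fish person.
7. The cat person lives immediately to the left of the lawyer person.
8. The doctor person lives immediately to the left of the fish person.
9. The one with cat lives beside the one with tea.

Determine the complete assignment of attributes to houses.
Solution:

House | Pet | Profession | Color | Drink
----------------------------------------
  1   | cat | doctor | green | milk
  2   | fish | lawyer | red | tea
  3   | dog | engineer | blue | juice
  4   | bird | teacher | white | coffee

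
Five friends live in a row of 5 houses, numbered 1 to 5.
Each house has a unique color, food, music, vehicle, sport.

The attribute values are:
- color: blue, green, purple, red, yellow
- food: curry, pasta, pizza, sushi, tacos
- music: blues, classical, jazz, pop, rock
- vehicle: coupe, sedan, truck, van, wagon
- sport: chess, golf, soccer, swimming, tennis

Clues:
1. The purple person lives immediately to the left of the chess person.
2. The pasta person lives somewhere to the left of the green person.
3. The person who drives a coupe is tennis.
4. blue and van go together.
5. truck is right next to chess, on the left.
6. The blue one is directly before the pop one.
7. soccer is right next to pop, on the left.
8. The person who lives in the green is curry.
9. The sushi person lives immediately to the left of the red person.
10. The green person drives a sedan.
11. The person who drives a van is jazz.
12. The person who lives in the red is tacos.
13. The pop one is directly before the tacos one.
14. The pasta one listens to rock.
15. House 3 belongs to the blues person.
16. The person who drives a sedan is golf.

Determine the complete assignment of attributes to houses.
Solution:

House | Color | Food | Music | Vehicle | Sport
----------------------------------------------
  1   | blue | pizza | jazz | van | soccer
  2   | purple | sushi | pop | truck | swimming
  3   | red | tacos | blues | wagon | chess
  4   | yellow | pasta | rock | coupe | tennis
  5   | green | curry | classical | sedan | golf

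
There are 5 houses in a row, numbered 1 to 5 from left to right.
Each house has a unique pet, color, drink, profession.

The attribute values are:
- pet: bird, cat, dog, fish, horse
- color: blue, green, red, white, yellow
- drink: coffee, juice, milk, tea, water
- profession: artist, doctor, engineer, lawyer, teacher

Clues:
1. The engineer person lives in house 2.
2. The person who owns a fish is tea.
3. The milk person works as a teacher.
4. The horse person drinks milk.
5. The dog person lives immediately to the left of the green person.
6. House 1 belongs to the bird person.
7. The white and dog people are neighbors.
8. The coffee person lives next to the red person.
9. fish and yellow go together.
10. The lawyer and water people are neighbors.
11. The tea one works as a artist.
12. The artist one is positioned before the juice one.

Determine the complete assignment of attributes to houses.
Solution:

House | Pet | Color | Drink | Profession
----------------------------------------
  1   | bird | white | coffee | lawyer
  2   | dog | red | water | engineer
  3   | horse | green | milk | teacher
  4   | fish | yellow | tea | artist
  5   | cat | blue | juice | doctor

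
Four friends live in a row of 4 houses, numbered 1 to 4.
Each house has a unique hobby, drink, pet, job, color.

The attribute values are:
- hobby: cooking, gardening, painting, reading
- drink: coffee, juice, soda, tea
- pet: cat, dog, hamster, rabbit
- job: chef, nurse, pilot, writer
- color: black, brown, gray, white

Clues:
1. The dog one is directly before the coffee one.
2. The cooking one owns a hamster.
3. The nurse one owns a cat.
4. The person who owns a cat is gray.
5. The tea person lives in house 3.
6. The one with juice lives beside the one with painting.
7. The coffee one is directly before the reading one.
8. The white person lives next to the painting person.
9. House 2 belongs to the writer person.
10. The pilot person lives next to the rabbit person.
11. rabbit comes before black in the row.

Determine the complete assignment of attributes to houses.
Solution:

House | Hobby | Drink | Pet | Job | Color
-----------------------------------------
  1   | gardening | juice | dog | pilot | white
  2   | painting | coffee | rabbit | writer | brown
  3   | reading | tea | cat | nurse | gray
  4   | cooking | soda | hamster | chef | black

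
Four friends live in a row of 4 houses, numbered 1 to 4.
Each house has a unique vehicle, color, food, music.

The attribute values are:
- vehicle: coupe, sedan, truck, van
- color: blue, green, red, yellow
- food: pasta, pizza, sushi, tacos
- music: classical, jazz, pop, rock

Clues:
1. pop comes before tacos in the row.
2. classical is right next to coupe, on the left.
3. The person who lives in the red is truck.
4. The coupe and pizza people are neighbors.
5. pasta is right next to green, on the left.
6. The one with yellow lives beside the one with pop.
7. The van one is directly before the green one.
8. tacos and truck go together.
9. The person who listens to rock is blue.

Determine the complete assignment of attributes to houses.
Solution:

House | Vehicle | Color | Food | Music
--------------------------------------
  1   | van | yellow | pasta | classical
  2   | coupe | green | sushi | pop
  3   | sedan | blue | pizza | rock
  4   | truck | red | tacos | jazz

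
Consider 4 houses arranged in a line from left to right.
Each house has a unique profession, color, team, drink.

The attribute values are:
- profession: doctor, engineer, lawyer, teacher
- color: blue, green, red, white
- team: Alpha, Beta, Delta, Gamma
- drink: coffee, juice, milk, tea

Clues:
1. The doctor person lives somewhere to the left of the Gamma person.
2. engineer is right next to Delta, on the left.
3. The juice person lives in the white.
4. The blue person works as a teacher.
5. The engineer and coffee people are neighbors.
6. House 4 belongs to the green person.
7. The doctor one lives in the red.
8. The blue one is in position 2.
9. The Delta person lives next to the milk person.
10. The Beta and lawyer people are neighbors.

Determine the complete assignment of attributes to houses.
Solution:

House | Profession | Color | Team | Drink
-----------------------------------------
  1   | engineer | white | Alpha | juice
  2   | teacher | blue | Delta | coffee
  3   | doctor | red | Beta | milk
  4   | lawyer | green | Gamma | tea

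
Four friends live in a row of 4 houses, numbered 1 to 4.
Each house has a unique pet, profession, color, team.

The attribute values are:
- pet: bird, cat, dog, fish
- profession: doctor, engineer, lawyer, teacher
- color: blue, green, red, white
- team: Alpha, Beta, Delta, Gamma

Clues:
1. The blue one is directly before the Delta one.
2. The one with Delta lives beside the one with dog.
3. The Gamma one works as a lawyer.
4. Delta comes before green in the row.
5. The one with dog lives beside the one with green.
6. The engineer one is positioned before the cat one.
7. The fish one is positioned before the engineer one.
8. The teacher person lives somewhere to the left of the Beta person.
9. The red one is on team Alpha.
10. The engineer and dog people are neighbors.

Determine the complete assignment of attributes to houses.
Solution:

House | Pet | Profession | Color | Team
---------------------------------------
  1   | fish | lawyer | blue | Gamma
  2   | bird | engineer | white | Delta
  3   | dog | teacher | red | Alpha
  4   | cat | doctor | green | Beta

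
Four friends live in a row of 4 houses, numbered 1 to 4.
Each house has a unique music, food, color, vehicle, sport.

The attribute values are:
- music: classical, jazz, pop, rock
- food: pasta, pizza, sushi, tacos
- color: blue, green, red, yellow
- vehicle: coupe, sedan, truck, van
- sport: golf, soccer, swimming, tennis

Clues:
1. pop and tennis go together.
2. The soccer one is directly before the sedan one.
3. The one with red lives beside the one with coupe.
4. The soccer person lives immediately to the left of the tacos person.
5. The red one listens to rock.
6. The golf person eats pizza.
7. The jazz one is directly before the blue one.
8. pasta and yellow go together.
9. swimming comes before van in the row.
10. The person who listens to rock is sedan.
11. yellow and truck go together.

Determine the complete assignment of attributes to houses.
Solution:

House | Music | Food | Color | Vehicle | Sport
----------------------------------------------
  1   | classical | pasta | yellow | truck | soccer
  2   | rock | tacos | red | sedan | swimming
  3   | jazz | pizza | green | coupe | golf
  4   | pop | sushi | blue | van | tennis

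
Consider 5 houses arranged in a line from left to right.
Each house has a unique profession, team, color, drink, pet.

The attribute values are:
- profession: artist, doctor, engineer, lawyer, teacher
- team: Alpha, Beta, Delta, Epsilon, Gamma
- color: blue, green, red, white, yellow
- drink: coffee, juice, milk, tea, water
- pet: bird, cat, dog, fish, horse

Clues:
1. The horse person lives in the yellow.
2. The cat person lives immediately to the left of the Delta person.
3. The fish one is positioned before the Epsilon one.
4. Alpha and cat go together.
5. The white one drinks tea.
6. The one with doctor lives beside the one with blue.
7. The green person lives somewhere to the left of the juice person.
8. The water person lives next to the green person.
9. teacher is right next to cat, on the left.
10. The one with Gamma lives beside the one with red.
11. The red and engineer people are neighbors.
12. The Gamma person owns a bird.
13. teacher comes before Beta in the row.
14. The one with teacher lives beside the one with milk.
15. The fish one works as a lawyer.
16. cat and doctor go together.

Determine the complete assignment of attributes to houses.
Solution:

House | Profession | Team | Color | Drink | Pet
-----------------------------------------------
  1   | teacher | Gamma | white | tea | bird
  2   | doctor | Alpha | red | milk | cat
  3   | engineer | Delta | blue | water | dog
  4   | lawyer | Beta | green | coffee | fish
  5   | artist | Epsilon | yellow | juice | horse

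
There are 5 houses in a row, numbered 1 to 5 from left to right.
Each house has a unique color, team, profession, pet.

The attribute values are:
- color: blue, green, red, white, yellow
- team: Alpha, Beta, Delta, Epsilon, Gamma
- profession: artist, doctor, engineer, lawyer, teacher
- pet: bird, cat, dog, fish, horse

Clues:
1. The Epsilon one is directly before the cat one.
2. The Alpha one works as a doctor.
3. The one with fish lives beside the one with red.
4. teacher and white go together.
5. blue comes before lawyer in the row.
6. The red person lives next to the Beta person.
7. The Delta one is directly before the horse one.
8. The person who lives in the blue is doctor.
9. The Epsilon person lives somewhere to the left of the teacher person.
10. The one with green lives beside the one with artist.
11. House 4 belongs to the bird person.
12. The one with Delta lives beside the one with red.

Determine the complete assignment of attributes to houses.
Solution:

House | Color | Team | Profession | Pet
---------------------------------------
  1   | green | Delta | engineer | fish
  2   | red | Epsilon | artist | horse
  3   | white | Beta | teacher | cat
  4   | blue | Alpha | doctor | bird
  5   | yellow | Gamma | lawyer | dog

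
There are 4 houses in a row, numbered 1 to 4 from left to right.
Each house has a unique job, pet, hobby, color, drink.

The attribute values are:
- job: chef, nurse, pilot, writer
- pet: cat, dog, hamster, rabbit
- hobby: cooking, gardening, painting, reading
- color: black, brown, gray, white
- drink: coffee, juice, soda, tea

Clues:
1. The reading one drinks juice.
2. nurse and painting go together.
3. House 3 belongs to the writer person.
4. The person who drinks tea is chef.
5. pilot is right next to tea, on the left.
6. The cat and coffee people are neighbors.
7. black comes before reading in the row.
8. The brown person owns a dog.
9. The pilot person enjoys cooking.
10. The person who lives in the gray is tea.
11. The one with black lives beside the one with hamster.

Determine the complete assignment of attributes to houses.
Solution:

House | Job | Pet | Hobby | Color | Drink
-----------------------------------------
  1   | pilot | rabbit | cooking | black | soda
  2   | chef | hamster | gardening | gray | tea
  3   | writer | cat | reading | white | juice
  4   | nurse | dog | painting | brown | coffee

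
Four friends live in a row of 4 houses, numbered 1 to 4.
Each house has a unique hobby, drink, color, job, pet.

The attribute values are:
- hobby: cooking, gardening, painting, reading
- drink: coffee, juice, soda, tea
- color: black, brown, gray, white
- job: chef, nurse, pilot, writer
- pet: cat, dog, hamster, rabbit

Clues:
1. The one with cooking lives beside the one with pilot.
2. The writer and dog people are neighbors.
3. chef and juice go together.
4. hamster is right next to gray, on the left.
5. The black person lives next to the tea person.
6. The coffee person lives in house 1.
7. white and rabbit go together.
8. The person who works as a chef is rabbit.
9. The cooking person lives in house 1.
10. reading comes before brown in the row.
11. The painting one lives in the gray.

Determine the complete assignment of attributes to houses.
Solution:

House | Hobby | Drink | Color | Job | Pet
-----------------------------------------
  1   | cooking | coffee | black | writer | hamster
  2   | painting | tea | gray | pilot | dog
  3   | reading | juice | white | chef | rabbit
  4   | gardening | soda | brown | nurse | cat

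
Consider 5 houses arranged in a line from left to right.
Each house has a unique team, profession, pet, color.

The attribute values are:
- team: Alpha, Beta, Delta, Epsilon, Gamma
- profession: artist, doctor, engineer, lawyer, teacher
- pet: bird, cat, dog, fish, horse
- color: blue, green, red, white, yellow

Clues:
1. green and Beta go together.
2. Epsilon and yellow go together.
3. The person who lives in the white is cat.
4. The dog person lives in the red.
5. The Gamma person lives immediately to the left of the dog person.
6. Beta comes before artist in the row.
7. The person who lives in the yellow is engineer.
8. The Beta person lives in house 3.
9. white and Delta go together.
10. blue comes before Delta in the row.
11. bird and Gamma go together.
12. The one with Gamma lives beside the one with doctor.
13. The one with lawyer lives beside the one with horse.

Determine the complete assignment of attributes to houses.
Solution:

House | Team | Profession | Pet | Color
---------------------------------------
  1   | Gamma | teacher | bird | blue
  2   | Alpha | doctor | dog | red
  3   | Beta | lawyer | fish | green
  4   | Epsilon | engineer | horse | yellow
  5   | Delta | artist | cat | white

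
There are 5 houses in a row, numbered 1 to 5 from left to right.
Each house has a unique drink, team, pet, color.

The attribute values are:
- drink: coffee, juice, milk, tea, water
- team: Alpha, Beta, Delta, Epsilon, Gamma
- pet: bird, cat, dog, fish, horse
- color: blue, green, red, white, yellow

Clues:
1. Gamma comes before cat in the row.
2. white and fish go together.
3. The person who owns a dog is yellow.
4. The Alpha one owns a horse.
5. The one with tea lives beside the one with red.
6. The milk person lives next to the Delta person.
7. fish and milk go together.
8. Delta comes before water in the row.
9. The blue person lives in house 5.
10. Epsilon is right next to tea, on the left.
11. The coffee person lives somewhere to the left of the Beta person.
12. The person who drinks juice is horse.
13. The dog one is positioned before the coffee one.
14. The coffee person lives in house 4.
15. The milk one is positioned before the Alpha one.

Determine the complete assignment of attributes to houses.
Solution:

House | Drink | Team | Pet | Color
----------------------------------
  1   | milk | Epsilon | fish | white
  2   | tea | Delta | dog | yellow
  3   | juice | Alpha | horse | red
  4   | coffee | Gamma | bird | green
  5   | water | Beta | cat | blue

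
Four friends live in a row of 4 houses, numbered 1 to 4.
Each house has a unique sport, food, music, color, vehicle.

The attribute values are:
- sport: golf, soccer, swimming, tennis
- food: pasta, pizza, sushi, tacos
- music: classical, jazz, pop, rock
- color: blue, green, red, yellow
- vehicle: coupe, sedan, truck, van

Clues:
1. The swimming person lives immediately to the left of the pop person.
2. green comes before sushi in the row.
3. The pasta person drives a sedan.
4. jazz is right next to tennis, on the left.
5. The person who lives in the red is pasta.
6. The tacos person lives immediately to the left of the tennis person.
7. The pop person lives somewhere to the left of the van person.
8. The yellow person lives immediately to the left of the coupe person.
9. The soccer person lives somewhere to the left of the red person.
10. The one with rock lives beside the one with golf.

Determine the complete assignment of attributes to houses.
Solution:

House | Sport | Food | Music | Color | Vehicle
----------------------------------------------
  1   | swimming | tacos | jazz | yellow | truck
  2   | tennis | pizza | pop | green | coupe
  3   | soccer | sushi | rock | blue | van
  4   | golf | pasta | classical | red | sedan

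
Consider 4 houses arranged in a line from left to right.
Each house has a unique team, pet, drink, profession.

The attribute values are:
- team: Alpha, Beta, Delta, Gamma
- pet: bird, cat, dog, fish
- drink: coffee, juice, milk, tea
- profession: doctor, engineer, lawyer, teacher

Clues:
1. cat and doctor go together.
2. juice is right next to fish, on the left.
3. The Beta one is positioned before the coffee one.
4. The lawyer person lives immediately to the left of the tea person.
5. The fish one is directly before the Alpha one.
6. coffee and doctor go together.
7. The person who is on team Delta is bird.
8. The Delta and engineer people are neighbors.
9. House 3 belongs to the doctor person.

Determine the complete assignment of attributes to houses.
Solution:

House | Team | Pet | Drink | Profession
---------------------------------------
  1   | Delta | bird | juice | lawyer
  2   | Beta | fish | tea | engineer
  3   | Alpha | cat | coffee | doctor
  4   | Gamma | dog | milk | teacher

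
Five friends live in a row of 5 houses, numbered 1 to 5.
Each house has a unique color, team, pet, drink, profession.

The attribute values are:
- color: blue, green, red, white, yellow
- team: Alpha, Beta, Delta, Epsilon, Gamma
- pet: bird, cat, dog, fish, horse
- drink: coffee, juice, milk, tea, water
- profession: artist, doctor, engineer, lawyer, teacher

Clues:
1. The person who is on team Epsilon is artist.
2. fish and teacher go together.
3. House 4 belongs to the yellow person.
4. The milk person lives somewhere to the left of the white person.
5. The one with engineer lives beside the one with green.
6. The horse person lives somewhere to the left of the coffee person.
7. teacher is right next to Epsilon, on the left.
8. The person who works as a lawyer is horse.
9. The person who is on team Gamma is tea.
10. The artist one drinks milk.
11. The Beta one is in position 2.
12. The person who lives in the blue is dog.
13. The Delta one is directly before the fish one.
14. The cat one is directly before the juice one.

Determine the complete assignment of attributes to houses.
Solution:

House | Color | Team | Pet | Drink | Profession
-----------------------------------------------
  1   | red | Delta | cat | water | engineer
  2   | green | Beta | fish | juice | teacher
  3   | blue | Epsilon | dog | milk | artist
  4   | yellow | Gamma | horse | tea | lawyer
  5   | white | Alpha | bird | coffee | doctor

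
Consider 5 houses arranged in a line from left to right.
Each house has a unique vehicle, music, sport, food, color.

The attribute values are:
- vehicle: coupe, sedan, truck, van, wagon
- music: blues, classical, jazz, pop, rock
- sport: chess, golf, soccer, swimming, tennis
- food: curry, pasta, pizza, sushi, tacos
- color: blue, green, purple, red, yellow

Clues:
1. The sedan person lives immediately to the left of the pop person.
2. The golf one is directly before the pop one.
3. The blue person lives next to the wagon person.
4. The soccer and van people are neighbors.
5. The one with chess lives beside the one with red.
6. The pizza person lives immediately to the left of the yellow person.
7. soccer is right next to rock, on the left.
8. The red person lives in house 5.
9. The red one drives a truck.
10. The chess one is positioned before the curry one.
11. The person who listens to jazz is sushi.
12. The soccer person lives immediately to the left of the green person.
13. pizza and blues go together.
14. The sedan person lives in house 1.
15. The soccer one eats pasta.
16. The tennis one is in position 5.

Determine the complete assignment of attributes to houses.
Solution:

House | Vehicle | Music | Sport | Food | Color
----------------------------------------------
  1   | sedan | blues | golf | pizza | blue
  2   | wagon | pop | soccer | pasta | yellow
  3   | van | rock | swimming | tacos | green
  4   | coupe | jazz | chess | sushi | purple
  5   | truck | classical | tennis | curry | red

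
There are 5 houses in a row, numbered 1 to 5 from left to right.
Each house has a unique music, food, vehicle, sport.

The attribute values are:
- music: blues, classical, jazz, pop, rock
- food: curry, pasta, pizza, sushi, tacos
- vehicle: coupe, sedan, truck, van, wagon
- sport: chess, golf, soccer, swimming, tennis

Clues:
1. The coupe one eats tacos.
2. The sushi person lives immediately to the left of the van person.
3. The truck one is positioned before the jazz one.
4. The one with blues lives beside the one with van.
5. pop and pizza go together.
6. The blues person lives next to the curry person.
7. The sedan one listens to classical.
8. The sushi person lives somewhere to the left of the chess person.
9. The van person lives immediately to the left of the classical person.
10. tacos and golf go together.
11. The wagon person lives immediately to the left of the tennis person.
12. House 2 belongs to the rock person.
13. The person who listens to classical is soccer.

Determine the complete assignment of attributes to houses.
Solution:

House | Music | Food | Vehicle | Sport
--------------------------------------
  1   | blues | sushi | wagon | swimming
  2   | rock | curry | van | tennis
  3   | classical | pasta | sedan | soccer
  4   | pop | pizza | truck | chess
  5   | jazz | tacos | coupe | golf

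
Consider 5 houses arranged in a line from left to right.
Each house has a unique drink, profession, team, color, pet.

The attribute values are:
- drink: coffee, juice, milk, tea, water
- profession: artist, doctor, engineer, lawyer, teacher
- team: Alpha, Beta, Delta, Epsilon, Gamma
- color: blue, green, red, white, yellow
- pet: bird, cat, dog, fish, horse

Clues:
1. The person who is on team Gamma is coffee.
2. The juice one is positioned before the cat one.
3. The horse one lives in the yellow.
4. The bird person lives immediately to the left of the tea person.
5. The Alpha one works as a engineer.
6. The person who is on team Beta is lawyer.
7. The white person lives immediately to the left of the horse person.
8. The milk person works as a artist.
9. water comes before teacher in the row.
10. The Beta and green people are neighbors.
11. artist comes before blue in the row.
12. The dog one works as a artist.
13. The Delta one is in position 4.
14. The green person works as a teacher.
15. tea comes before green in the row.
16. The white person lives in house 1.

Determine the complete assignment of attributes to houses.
Solution:

House | Drink | Profession | Team | Color | Pet
-----------------------------------------------
  1   | water | engineer | Alpha | white | bird
  2   | tea | lawyer | Beta | yellow | horse
  3   | juice | teacher | Epsilon | green | fish
  4   | milk | artist | Delta | red | dog
  5   | coffee | doctor | Gamma | blue | cat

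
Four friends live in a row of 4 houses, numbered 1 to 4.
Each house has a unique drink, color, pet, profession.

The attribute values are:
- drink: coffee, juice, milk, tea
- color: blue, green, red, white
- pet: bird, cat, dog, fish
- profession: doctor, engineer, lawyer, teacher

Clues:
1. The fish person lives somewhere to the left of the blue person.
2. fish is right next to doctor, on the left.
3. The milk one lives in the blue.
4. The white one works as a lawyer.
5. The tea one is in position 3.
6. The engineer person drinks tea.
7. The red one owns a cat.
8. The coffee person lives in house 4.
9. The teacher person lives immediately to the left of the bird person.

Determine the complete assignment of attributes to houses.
Solution:

House | Drink | Color | Pet | Profession
----------------------------------------
  1   | juice | green | fish | teacher
  2   | milk | blue | bird | doctor
  3   | tea | red | cat | engineer
  4   | coffee | white | dog | lawyer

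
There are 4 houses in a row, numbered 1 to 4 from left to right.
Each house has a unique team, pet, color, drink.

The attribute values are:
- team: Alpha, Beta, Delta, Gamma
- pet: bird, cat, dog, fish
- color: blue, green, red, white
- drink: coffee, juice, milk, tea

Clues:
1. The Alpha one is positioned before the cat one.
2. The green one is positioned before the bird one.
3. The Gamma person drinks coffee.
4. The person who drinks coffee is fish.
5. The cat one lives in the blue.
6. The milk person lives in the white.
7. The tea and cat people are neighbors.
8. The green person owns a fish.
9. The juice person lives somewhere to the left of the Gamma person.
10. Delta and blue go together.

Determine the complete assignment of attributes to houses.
Solution:

House | Team | Pet | Color | Drink
----------------------------------
  1   | Alpha | dog | red | tea
  2   | Delta | cat | blue | juice
  3   | Gamma | fish | green | coffee
  4   | Beta | bird | white | milk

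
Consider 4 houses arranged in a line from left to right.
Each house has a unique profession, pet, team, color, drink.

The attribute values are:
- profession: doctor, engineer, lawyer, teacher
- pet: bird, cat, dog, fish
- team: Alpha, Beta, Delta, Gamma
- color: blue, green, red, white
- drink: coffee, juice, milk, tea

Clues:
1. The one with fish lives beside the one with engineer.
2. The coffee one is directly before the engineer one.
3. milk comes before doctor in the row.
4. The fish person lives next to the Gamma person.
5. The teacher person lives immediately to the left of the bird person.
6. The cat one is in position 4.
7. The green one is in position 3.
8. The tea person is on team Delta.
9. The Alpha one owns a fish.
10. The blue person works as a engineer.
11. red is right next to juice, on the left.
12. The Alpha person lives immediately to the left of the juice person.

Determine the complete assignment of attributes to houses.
Solution:

House | Profession | Pet | Team | Color | Drink
-----------------------------------------------
  1   | teacher | fish | Alpha | red | coffee
  2   | engineer | bird | Gamma | blue | juice
  3   | lawyer | dog | Beta | green | milk
  4   | doctor | cat | Delta | white | tea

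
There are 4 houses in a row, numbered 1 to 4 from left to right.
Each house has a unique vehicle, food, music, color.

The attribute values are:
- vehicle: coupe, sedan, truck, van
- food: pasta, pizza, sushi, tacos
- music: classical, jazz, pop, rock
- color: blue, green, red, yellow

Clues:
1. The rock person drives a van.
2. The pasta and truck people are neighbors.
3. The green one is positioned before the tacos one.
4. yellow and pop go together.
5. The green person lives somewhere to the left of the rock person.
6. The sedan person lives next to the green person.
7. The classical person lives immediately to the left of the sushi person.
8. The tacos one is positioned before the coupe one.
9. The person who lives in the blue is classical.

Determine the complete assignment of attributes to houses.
Solution:

House | Vehicle | Food | Music | Color
--------------------------------------
  1   | sedan | pasta | classical | blue
  2   | truck | sushi | jazz | green
  3   | van | tacos | rock | red
  4   | coupe | pizza | pop | yellow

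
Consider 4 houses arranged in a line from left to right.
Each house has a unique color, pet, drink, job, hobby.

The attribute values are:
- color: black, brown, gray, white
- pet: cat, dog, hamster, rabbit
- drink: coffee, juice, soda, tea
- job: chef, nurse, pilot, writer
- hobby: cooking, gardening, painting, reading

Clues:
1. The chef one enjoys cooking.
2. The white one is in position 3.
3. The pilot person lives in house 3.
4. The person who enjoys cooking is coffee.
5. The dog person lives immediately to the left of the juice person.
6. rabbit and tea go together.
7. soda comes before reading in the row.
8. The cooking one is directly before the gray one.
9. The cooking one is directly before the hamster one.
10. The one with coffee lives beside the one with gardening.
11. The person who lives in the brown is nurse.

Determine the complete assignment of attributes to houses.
Solution:

House | Color | Pet | Drink | Job | Hobby
-----------------------------------------
  1   | black | dog | coffee | chef | cooking
  2   | gray | hamster | juice | writer | gardening
  3   | white | cat | soda | pilot | painting
  4   | brown | rabbit | tea | nurse | reading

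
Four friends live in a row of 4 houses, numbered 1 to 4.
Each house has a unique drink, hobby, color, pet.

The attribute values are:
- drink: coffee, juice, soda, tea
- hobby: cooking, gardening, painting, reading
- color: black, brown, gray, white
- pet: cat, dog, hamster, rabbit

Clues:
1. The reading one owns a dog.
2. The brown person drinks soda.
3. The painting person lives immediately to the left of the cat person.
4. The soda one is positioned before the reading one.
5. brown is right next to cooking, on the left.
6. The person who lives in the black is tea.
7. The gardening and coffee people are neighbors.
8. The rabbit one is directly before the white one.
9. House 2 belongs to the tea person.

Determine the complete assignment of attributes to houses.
Solution:

House | Drink | Hobby | Color | Pet
-----------------------------------
  1   | soda | painting | brown | hamster
  2   | tea | cooking | black | cat
  3   | juice | gardening | gray | rabbit
  4   | coffee | reading | white | dog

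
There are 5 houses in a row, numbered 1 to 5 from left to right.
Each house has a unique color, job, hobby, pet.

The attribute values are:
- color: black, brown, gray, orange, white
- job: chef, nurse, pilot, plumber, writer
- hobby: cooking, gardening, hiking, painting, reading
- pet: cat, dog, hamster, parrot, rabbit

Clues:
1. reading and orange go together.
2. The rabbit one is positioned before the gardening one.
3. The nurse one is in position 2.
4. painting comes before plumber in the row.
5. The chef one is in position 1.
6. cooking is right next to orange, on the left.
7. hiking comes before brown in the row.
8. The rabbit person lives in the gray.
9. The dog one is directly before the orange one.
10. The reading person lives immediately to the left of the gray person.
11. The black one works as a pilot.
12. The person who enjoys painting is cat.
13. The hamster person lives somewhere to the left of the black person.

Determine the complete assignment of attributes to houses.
Solution:

House | Color | Job | Hobby | Pet
---------------------------------
  1   | white | chef | cooking | dog
  2   | orange | nurse | reading | hamster
  3   | gray | writer | hiking | rabbit
  4   | black | pilot | painting | cat
  5   | brown | plumber | gardening | parrot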